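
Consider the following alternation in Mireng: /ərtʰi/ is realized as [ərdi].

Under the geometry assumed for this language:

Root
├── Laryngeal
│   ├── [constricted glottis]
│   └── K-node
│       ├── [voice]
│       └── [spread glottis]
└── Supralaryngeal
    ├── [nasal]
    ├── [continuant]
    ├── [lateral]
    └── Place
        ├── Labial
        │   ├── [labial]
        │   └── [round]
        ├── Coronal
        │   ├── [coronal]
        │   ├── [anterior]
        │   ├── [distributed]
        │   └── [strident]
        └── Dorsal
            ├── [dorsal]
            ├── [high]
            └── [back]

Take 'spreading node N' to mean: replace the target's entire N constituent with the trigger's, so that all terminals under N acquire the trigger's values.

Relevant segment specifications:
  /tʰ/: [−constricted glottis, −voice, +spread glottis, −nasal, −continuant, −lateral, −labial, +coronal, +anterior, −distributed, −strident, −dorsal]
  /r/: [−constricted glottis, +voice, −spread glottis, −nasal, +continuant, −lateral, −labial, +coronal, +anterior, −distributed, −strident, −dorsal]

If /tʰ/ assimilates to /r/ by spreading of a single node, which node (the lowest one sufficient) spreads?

K-node

Comparing /tʰ/ with its surface form [d], the features that change are [voice], [spread glottis].
The smallest constituent containing every changed terminal is K-node — each of its daughters lacks at least one of the affected features.
Delinking /tʰ/'s K-node and associating /r/'s K-node gives precisely the feature bundle of [d].
[continuant] stays as in /tʰ/ although /r/ differs there, so no node dominating it spread; among the remaining candidates K-node is the lowest that derives the output.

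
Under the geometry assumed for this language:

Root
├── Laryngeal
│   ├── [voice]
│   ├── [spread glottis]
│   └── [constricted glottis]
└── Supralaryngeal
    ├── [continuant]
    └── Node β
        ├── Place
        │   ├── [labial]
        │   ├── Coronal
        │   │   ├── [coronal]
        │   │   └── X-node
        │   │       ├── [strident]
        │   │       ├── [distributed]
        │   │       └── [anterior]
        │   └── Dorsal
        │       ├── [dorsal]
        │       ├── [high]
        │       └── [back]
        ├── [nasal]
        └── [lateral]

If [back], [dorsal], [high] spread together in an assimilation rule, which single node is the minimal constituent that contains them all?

Dorsal

[back] lies under Dorsal (below Supralaryngeal).
[dorsal]: Root → Supralaryngeal → Node β → Place → Dorsal → [dorsal].
[high]: Root → Supralaryngeal → Node β → Place → Dorsal → [high].
The lowest node appearing on every path is Dorsal; each proper daughter of Dorsal fails to dominate at least one of the listed features.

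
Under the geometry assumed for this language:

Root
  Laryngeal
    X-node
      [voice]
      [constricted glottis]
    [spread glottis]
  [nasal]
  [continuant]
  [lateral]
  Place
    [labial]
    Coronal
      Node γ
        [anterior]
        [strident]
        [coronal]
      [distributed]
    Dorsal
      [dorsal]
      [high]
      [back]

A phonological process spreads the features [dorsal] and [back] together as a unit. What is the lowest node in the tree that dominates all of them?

Dorsal

[dorsal] is immediately dominated by Dorsal.
[back] is immediately dominated by Dorsal.
These paths first converge at Dorsal; no daughter of Dorsal dominates all 2 features, so Dorsal is the minimal constituent.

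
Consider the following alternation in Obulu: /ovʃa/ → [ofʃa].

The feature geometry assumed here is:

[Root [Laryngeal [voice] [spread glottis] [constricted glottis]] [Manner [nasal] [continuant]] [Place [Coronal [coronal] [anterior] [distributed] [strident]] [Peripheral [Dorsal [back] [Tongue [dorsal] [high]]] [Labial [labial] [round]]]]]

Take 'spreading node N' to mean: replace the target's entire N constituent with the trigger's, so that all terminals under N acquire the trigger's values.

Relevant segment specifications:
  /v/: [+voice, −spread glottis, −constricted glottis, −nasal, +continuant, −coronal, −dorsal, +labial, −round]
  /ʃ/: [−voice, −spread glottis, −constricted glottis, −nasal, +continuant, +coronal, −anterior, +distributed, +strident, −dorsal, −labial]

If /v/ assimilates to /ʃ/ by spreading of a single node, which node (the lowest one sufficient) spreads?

Comparing /v/ with its surface form [f], the only feature that changes is [voice].
Only a single terminal changes, and /ʃ/ supplies the new value, so [voice] itself is the minimal spreading constituent.
Features on which the two segments disagree outside [voice], such as [labial], [coronal], are unchanged — nothing dominating them spread, and [voice] is the minimal sufficient constituent.

[voice]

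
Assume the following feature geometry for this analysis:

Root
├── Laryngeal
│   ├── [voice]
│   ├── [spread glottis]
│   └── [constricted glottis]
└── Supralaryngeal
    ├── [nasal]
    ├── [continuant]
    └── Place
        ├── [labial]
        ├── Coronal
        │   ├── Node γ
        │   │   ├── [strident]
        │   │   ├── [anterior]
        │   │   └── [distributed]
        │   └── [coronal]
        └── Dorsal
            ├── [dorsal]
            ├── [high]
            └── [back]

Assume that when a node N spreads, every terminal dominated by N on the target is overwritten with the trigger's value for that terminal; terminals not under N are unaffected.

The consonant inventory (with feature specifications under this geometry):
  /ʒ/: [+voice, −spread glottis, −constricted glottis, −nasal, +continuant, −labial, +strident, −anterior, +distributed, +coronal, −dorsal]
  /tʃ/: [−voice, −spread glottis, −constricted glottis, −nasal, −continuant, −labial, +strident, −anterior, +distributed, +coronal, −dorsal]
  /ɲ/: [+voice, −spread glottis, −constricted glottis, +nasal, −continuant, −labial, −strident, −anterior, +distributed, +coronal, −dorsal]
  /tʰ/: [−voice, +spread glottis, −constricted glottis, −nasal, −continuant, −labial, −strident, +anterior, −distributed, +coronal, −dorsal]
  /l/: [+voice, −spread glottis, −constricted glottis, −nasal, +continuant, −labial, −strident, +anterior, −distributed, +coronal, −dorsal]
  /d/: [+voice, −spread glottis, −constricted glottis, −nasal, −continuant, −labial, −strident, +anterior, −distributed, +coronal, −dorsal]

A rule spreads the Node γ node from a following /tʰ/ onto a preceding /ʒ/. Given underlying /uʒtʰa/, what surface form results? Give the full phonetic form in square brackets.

[ultʰa]

The Node γ node dominates the terminals [strident], [anterior], [distributed].
Spreading Node γ from /tʰ/ onto /ʒ/ replaces those values with /tʰ/'s: [−strident], [+anterior], [−distributed]. Features outside Node γ ([voice], [spread glottis], [constricted glottis], …) stay as in /ʒ/.
Among the inventory, only /l/ has exactly this specification, giving the surface form [ultʰa].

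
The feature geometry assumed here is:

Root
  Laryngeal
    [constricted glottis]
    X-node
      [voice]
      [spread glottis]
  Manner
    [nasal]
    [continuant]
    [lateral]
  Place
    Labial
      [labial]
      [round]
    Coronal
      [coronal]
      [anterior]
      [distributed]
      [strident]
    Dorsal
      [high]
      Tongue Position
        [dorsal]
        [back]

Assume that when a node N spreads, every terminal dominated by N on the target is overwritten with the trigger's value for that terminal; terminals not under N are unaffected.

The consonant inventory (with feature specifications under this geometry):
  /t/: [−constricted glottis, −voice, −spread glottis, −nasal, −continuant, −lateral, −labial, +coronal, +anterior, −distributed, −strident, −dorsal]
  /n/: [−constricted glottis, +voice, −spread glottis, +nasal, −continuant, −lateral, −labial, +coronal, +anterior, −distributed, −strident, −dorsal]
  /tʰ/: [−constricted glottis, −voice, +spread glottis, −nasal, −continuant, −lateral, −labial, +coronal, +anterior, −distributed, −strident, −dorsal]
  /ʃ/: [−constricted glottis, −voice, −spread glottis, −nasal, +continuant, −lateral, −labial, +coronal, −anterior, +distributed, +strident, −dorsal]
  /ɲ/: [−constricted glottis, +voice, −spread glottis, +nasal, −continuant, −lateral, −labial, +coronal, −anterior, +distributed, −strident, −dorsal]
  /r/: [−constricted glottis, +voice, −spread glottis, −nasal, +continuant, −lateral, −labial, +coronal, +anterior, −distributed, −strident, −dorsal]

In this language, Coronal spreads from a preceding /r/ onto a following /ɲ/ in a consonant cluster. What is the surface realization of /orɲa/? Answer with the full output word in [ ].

The Coronal node dominates the terminals [coronal], [anterior], [distributed], [strident].
The target acquires /r/'s values for everything under Coronal — [+coronal], [+anterior], [−distributed], [−strident] — while keeping its own [constricted glottis], [voice], [spread glottis], ….
The resulting bundle matches /n/ in the inventory; substituting it for /ɲ/ gives [orna].

[orna]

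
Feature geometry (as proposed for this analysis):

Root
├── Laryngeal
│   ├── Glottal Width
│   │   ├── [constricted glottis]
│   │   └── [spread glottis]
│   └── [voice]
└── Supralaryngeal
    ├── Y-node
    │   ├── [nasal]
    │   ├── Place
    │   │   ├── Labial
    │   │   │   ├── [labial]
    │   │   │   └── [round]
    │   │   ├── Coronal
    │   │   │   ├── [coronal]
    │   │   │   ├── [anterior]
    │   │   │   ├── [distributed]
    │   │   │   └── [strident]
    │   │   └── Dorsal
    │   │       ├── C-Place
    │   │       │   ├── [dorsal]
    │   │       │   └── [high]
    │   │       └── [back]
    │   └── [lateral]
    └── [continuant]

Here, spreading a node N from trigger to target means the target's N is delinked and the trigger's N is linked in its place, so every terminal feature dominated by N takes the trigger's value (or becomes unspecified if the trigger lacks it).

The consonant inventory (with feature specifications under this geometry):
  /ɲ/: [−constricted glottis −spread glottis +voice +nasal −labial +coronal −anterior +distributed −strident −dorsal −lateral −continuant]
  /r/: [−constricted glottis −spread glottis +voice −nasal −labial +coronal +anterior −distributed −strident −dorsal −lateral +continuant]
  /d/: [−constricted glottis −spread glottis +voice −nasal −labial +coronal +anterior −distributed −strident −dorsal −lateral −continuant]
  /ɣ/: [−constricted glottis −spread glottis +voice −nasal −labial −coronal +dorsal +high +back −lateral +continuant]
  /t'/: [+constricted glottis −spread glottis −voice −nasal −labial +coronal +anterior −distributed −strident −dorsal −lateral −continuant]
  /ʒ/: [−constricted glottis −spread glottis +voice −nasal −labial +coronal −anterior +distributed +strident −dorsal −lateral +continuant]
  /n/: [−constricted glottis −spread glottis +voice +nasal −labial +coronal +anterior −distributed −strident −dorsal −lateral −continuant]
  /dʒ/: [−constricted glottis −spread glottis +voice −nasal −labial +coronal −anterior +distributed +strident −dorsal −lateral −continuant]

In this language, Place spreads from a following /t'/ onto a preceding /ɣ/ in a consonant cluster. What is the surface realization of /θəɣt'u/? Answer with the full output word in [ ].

[θərt'u]

The Place node dominates the terminals [labial], [round], [coronal], [anterior], [distributed], [strident], [dorsal], [high], [back].
After delinking /ɣ/'s Place and linking /t'/'s, the affected terminals become [−labial], [+coronal], [+anterior], [−distributed], [−strident], [−dorsal]; [constricted glottis], [spread glottis], [voice], … (outside Place) are retained from /ɣ/.
Among the inventory, only /r/ has exactly this specification, giving the surface form [θərt'u].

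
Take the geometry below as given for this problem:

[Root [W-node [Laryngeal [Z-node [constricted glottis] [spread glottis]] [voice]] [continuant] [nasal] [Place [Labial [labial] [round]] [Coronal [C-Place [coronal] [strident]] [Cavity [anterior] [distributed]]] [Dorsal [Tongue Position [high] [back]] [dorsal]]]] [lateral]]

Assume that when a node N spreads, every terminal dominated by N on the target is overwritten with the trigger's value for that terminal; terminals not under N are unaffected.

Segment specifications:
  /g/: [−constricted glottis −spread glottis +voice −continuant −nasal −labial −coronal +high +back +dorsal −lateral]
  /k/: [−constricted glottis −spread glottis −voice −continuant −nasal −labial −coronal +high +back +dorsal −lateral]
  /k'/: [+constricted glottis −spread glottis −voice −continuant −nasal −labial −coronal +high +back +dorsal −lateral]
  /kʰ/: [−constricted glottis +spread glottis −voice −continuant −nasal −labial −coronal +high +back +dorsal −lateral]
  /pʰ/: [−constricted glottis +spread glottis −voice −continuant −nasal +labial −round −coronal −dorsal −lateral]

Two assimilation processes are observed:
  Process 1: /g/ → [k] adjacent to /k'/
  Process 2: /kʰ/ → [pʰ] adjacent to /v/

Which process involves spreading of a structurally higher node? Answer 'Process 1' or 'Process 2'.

Process 2

Process 1 alters [voice]; the lowest dominating node is [voice] (depth 3 from Root).
Process 2: the features that change are [labial], [round], [dorsal], [high], [back]; the minimal node is Place (depth 2).
Place (depth 2) sits above [voice] (depth 3), making Process 2 the one with the higher spreading node.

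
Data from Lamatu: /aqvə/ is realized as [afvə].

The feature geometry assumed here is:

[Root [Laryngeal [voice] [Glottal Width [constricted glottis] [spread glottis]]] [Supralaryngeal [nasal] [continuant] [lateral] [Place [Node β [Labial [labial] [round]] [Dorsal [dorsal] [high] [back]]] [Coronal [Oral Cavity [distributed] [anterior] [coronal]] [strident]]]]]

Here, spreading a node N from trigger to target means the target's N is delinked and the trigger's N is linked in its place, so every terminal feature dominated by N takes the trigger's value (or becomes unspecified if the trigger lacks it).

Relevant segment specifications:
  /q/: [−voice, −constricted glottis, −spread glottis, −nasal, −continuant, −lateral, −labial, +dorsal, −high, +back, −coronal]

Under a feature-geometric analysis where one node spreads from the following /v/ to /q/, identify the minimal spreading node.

Comparing /q/ with its surface form [f], the features that change are [continuant], [labial], [round], [dorsal], [high], [back].
Tracing each changed feature up the tree, the paths first meet at Supralaryngeal; any lower node misses at least one of them.
If Supralaryngeal spreads, every terminal under it takes /v/'s value, producing [f] as observed.
Since [voice] is preserved even though /v/ disagrees there, no node above Supralaryngeal spread.

Supralaryngeal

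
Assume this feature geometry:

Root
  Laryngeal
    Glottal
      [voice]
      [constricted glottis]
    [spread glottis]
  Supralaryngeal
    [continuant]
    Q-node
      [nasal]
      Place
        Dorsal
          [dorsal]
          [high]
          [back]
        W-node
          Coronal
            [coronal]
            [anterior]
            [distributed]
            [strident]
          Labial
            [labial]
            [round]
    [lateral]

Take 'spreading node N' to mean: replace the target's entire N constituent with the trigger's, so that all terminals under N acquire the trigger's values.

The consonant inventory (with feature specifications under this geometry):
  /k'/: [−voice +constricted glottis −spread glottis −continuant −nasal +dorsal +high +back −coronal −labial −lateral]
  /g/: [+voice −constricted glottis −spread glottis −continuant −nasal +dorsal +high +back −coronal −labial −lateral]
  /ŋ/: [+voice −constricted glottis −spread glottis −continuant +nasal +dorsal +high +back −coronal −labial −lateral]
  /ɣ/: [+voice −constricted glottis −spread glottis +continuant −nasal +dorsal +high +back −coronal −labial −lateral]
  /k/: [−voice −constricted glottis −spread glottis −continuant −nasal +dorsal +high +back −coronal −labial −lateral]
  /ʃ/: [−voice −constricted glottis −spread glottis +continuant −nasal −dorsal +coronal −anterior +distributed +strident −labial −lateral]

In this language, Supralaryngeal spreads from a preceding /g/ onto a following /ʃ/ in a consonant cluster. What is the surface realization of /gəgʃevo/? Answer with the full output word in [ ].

Supralaryngeal immediately or transitively dominates [continuant], [nasal], [dorsal], [high], [back], [coronal], [anterior], [distributed], [strident], [labial], [round], [lateral].
After delinking /ʃ/'s Supralaryngeal and linking /g/'s, the affected terminals become [−continuant], [−nasal], [+dorsal], [+high], [+back], [−coronal], [−labial], [−lateral]; [voice], [constricted glottis], [spread glottis] (outside Supralaryngeal) are retained from /ʃ/.
Among the inventory, only /k/ has exactly this specification, giving the surface form [gəgkevo].

[gəgkevo]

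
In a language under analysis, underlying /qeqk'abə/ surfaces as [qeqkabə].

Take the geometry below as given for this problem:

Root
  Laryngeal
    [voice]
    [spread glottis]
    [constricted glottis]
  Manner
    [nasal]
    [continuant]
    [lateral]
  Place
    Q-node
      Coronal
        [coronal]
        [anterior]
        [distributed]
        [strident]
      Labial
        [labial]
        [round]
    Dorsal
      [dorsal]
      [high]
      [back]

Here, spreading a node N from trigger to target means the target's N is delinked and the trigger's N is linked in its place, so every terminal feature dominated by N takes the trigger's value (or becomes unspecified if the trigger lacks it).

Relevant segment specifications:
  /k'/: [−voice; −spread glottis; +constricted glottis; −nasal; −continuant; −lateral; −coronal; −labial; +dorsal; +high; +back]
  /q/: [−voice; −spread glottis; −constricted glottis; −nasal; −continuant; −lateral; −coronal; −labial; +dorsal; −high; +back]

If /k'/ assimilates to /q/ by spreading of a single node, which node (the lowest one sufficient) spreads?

Feature comparison: [constricted glottis] differs between /k'/ and [k]; the remaining terminals match.
With a single altered terminal, the smallest constituent that could spread is that terminal — [constricted glottis].
[high] stays as in /k'/ although /q/ differs there, so no node dominating it spread; among the remaining candidates [constricted glottis] is the lowest that derives the output.

[constricted glottis]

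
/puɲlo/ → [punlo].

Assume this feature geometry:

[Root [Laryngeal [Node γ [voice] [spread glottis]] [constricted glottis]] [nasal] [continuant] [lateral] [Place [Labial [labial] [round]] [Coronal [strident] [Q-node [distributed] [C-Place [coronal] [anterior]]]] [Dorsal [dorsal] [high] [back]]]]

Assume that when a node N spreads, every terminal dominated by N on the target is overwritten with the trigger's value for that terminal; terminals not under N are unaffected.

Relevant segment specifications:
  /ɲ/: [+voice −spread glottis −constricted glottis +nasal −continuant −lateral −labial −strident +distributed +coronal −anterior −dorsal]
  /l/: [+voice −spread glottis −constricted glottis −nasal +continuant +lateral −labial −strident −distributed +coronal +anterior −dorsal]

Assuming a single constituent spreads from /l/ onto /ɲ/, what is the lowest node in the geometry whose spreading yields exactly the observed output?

The alternation /ɲ/ → [n] changes [anterior], [distributed] and nothing else.
The smallest constituent containing every changed terminal is Q-node — each of its daughters lacks at least one of the affected features.
Delinking /ɲ/'s Q-node and associating /l/'s Q-node gives precisely the feature bundle of [n].
[continuant], [nasal] stay as in /ɲ/ although /l/ differs there, so no node dominating them spread; among the remaining candidates Q-node is the lowest that derives the output.

Q-node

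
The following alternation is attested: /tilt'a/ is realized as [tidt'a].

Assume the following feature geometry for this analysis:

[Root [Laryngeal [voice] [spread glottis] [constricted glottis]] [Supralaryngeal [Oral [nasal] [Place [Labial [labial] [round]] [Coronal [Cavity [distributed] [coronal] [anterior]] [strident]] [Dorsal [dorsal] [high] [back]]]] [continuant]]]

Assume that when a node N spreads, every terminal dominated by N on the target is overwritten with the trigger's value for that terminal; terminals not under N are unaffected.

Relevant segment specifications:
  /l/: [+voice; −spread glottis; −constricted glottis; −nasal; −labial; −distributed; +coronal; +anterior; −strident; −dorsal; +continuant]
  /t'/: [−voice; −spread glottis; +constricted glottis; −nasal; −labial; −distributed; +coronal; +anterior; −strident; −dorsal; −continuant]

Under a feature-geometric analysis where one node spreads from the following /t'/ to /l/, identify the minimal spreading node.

Comparing /l/ with its surface form [d], the only feature that changes is [continuant].
Only a single terminal changes, and /t'/ supplies the new value, so [continuant] itself is the minimal spreading constituent.
[voice], [constricted glottis] stay as in /l/ although /t'/ differs there, so no node dominating them spread; among the remaining candidates [continuant] is the lowest that derives the output.

[continuant]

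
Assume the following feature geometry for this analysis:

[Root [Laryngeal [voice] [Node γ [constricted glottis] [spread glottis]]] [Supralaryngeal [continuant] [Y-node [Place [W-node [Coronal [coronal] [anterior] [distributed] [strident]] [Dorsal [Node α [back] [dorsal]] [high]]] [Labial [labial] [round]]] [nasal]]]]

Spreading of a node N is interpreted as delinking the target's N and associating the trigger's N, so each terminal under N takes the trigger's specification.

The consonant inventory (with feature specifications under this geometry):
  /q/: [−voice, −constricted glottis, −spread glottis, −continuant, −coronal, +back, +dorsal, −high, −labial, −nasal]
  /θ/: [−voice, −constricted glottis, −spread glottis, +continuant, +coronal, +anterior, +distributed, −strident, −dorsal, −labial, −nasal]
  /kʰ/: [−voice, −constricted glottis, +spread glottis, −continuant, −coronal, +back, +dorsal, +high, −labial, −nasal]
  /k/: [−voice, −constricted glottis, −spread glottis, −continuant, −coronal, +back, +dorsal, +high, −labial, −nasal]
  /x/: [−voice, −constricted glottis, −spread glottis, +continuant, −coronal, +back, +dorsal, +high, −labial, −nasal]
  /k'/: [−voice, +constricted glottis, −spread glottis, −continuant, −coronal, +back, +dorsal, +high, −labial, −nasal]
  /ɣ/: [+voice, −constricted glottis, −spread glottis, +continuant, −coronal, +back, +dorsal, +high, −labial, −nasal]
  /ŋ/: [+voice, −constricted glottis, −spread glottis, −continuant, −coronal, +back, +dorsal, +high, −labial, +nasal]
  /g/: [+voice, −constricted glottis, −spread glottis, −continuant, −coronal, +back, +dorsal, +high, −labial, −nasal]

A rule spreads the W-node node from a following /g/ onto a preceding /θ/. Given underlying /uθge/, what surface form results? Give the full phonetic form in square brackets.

W-node immediately or transitively dominates [coronal], [anterior], [distributed], [strident], [back], [dorsal], [high].
After delinking /θ/'s W-node and linking /g/'s, the affected terminals become [−coronal], [+back], [+dorsal], [+high]; [voice], [constricted glottis], [spread glottis], … (outside W-node) are retained from /θ/.
This feature bundle is that of [x], so /uθge/ surfaces as [uxge].

[uxge]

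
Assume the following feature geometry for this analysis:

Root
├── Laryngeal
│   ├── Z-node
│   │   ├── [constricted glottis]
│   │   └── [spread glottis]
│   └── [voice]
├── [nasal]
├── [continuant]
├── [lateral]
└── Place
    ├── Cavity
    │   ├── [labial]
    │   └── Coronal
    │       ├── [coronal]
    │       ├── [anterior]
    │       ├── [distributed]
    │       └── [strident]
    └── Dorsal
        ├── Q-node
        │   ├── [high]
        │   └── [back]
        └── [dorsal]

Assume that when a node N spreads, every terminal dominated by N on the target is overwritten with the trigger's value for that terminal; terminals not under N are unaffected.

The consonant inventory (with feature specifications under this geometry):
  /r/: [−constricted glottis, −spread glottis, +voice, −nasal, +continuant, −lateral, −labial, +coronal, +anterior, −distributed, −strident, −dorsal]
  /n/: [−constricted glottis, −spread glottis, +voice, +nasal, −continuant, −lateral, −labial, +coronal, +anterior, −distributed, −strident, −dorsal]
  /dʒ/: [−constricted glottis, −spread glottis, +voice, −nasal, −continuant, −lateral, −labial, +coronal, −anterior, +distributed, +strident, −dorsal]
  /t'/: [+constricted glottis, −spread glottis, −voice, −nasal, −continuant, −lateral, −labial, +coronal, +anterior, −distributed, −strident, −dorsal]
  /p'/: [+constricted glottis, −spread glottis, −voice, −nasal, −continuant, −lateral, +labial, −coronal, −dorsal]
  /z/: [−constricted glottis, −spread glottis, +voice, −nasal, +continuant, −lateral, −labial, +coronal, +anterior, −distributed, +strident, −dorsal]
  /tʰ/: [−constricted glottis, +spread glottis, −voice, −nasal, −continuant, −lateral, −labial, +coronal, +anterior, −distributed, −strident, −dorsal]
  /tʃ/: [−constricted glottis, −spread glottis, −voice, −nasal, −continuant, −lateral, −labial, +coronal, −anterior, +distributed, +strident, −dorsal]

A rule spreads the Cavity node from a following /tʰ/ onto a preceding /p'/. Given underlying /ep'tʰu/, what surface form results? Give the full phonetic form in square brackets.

The Cavity node dominates the terminals [labial], [coronal], [anterior], [distributed], [strident].
Spreading Cavity from /tʰ/ onto /p'/ replaces those values with /tʰ/'s: [−labial], [+coronal], [+anterior], [−distributed], [−strident]. Features outside Cavity ([constricted glottis], [spread glottis], [voice], …) stay as in /p'/.
Among the inventory, only /t'/ has exactly this specification, giving the surface form [et'tʰu].

[et'tʰu]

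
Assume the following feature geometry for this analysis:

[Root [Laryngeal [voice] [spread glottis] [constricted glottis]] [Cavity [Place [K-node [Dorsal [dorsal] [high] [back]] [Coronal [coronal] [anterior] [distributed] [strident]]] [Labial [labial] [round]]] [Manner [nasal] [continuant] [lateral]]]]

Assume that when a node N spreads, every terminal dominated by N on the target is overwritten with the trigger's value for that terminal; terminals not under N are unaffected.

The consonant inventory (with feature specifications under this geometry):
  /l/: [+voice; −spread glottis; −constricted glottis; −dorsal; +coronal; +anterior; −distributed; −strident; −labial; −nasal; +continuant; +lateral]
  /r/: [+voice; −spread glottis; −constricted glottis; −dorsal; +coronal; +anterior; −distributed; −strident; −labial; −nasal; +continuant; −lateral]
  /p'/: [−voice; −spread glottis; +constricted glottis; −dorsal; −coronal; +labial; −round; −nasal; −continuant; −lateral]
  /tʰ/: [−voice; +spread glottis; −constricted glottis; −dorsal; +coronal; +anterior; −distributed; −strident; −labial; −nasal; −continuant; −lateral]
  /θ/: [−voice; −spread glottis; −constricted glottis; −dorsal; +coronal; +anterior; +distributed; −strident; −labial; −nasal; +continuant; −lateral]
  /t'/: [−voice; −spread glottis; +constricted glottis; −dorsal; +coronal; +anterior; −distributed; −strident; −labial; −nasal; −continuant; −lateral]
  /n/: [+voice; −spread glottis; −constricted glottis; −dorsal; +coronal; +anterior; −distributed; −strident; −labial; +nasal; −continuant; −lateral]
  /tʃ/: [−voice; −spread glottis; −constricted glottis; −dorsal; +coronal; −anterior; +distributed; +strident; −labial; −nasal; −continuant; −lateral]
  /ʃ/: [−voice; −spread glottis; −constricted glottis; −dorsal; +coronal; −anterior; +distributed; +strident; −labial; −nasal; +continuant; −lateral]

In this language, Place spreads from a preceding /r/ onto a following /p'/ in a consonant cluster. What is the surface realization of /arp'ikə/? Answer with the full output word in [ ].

Place immediately or transitively dominates [dorsal], [high], [back], [coronal], [anterior], [distributed], [strident], [labial], [round].
The target acquires /r/'s values for everything under Place — [−dorsal], [+coronal], [+anterior], [−distributed], [−strident], [−labial] — while keeping its own [voice], [spread glottis], [constricted glottis], ….
Among the inventory, only /t'/ has exactly this specification, giving the surface form [art'ikə].

[art'ikə]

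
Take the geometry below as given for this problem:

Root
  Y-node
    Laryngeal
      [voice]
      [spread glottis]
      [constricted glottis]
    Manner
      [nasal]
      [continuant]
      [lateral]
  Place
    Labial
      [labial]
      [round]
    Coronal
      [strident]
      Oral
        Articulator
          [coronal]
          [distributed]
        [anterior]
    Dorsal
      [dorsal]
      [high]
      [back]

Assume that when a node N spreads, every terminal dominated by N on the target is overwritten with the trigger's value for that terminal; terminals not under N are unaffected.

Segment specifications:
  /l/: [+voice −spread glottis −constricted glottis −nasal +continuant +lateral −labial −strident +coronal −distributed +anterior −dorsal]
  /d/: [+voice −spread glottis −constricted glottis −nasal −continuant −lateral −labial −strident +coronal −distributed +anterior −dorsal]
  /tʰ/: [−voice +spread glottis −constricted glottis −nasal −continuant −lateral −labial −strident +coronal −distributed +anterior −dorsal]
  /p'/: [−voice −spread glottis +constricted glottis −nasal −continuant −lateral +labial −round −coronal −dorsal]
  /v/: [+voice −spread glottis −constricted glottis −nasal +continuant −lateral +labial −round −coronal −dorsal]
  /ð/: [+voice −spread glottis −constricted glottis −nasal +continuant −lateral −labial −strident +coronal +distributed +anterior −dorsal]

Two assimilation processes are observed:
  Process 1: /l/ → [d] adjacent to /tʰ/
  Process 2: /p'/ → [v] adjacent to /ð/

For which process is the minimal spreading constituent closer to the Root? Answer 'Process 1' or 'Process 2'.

Process 2

Process 1 alters [continuant], [lateral]; the lowest common ancestor is Manner (depth 2 from Root).
In Process 2, [voice], [constricted glottis], [continuant] change, so the minimal spreading node is Y-node at depth 1.
Depth 1 < depth 2; Process 2 involves the structurally higher constituent Y-node.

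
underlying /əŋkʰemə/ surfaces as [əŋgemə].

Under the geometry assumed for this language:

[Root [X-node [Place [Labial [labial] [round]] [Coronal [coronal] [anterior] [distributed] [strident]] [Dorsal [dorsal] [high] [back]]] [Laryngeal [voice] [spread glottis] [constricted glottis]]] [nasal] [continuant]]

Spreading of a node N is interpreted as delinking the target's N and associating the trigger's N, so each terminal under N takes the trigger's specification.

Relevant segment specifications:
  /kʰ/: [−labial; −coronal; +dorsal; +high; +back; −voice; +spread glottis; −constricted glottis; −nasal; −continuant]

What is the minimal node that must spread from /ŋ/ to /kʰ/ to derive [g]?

Comparing /kʰ/ with its surface form [g], the features that change are [voice], [spread glottis].
Tracing each changed feature up the tree, the paths first meet at Laryngeal; any lower node misses at least one of them.
Delinking /kʰ/'s Laryngeal and associating /ŋ/'s Laryngeal gives precisely the feature bundle of [g].
[nasal], a feature on which the two segments disagree outside Laryngeal, is unchanged — nothing dominating it spread, and Laryngeal is the minimal sufficient constituent.

Laryngeal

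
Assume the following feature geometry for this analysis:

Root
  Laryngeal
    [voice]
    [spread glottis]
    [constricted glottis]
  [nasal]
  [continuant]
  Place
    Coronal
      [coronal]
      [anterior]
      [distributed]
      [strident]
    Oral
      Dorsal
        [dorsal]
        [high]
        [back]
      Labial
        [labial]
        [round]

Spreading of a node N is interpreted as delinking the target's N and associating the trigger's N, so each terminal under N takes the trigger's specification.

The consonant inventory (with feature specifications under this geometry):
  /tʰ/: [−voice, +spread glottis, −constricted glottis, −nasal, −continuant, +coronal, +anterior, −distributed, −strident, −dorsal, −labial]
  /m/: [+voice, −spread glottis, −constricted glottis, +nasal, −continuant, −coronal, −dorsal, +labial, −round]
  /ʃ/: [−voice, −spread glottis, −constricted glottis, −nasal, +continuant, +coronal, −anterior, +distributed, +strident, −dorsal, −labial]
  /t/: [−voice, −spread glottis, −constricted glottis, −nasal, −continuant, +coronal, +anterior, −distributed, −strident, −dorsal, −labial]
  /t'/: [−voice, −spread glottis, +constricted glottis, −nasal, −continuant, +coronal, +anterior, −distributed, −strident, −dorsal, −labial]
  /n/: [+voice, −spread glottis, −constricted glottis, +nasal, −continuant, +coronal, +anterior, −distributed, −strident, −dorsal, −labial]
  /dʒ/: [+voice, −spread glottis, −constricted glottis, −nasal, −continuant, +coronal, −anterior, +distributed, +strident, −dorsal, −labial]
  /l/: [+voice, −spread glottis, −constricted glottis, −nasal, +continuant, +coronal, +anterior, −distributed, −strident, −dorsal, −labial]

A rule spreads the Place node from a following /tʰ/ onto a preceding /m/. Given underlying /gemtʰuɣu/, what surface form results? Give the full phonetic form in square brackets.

Place immediately or transitively dominates [coronal], [anterior], [distributed], [strident], [dorsal], [high], [back], [labial], [round].
After delinking /m/'s Place and linking /tʰ/'s, the affected terminals become [+coronal], [+anterior], [−distributed], [−strident], [−dorsal], [−labial]; [voice], [spread glottis], [constricted glottis], … (outside Place) are retained from /m/.
Among the inventory, only /n/ has exactly this specification, giving the surface form [gentʰuɣu].

[gentʰuɣu]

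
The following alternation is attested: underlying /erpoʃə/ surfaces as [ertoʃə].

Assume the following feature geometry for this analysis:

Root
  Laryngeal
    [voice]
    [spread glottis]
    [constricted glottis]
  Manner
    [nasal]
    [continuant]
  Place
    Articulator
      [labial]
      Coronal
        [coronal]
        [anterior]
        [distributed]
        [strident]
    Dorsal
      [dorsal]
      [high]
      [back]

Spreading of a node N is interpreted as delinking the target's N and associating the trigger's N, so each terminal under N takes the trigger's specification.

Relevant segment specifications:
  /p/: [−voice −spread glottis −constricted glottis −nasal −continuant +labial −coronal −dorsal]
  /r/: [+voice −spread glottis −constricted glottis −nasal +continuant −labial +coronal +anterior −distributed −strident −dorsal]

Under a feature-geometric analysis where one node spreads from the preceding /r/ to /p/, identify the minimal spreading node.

Feature comparison: [labial], [coronal], [anterior], [distributed], [strident] differ between /p/ and [t]; the remaining terminals match.
The smallest constituent containing every changed terminal is Articulator — each of its daughters lacks at least one of the affected features.
Delinking /p/'s Articulator and associating /r/'s Articulator gives precisely the feature bundle of [t].
Features on which the two segments disagree outside Articulator, such as [voice], [continuant], are unchanged — nothing dominating them spread, and Articulator is the minimal sufficient constituent.

Articulator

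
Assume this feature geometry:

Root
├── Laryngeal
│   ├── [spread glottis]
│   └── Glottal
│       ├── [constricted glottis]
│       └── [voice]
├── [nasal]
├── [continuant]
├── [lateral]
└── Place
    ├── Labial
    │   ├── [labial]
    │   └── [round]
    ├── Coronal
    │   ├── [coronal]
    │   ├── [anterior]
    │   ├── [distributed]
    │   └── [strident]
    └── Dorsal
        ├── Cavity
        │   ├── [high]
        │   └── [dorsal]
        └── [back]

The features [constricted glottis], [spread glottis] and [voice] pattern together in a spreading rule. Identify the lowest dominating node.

[constricted glottis] is immediately dominated by Glottal.
[spread glottis] is immediately dominated by Laryngeal.
[voice] is immediately dominated by Glottal.
These paths first converge at Laryngeal; no daughter of Laryngeal dominates all 3 features, so Laryngeal is the minimal constituent.

Laryngeal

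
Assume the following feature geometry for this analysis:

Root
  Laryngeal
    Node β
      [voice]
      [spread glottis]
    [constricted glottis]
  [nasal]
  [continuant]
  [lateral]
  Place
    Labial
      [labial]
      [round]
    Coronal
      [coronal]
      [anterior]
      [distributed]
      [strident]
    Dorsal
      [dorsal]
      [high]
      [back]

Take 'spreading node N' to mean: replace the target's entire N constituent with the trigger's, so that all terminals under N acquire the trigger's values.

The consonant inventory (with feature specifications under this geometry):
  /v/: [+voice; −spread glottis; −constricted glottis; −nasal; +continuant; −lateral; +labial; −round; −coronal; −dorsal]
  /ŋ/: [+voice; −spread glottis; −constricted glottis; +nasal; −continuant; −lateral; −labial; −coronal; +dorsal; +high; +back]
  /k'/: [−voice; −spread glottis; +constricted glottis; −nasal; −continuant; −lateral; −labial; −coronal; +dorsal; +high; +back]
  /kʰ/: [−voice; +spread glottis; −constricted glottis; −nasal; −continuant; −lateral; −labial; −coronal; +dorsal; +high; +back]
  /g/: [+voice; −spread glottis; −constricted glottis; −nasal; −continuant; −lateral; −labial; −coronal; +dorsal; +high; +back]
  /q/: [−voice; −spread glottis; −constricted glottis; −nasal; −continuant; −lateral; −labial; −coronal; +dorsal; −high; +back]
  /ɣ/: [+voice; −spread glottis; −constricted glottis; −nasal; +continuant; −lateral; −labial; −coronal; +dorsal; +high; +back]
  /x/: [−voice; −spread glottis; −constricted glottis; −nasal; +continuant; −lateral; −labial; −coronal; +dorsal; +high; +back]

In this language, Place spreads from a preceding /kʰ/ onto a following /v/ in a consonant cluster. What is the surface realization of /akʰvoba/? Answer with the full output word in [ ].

[akʰɣoba]

Terminals under Place in this geometry: [labial], [round], [coronal], [anterior], [distributed], [strident], [dorsal], [high], [back].
Spreading Place from /kʰ/ onto /v/ replaces those values with /kʰ/'s: [−labial], [−coronal], [+dorsal], [+high], [+back]. Features outside Place ([voice], [spread glottis], [constricted glottis], …) stay as in /v/.
Among the inventory, only /ɣ/ has exactly this specification, giving the surface form [akʰɣoba].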